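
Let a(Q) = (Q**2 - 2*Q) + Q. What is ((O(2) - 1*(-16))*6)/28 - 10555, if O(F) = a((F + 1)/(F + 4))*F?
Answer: -295447/28 ≈ -10552.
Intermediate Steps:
a(Q) = Q**2 - Q
O(F) = F*(1 + F)*(-1 + (1 + F)/(4 + F))/(4 + F) (O(F) = (((F + 1)/(F + 4))*(-1 + (F + 1)/(F + 4)))*F = (((1 + F)/(4 + F))*(-1 + (1 + F)/(4 + F)))*F = ((1 + F)*(-1 + (1 + F)/(4 + F))/(4 + F))*F = F*(1 + F)*(-1 + (1 + F)/(4 + F))/(4 + F))
((O(2) - 1*(-16))*6)/28 - 10555 = ((3*2*(-1 - 1*2)/(4 + 2)**2 - 1*(-16))*6)/28 - 10555 = ((3*2*(-1 - 2)/6**2 + 16)*6)*(1/28) - 10555 = ((3*2*(1/36)*(-3) + 16)*6)*(1/28) - 10555 = ((-1/2 + 16)*6)*(1/28) - 10555 = ((31/2)*6)*(1/28) - 10555 = 93*(1/28) - 10555 = 93/28 - 10555 = -295447/28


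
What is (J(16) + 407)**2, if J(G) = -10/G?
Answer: 10569001/64 ≈ 1.6514e+5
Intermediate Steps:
(J(16) + 407)**2 = (-10/16 + 407)**2 = (-10*1/16 + 407)**2 = (-5/8 + 407)**2 = (3251/8)**2 = 10569001/64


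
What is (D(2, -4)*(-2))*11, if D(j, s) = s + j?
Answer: 44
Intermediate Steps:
D(j, s) = j + s
(D(2, -4)*(-2))*11 = ((2 - 4)*(-2))*11 = -2*(-2)*11 = 4*11 = 44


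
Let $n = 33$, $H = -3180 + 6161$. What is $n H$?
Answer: $98373$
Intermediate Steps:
$H = 2981$
$n H = 33 \cdot 2981 = 98373$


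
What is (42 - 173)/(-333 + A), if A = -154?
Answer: 131/487 ≈ 0.26899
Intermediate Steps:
(42 - 173)/(-333 + A) = (42 - 173)/(-333 - 154) = -131/(-487) = -131*(-1/487) = 131/487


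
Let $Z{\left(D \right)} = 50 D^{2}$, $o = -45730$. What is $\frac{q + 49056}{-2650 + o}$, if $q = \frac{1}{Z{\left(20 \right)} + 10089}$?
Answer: $- \frac{295209197}{291141164} \approx -1.014$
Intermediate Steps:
$q = \frac{1}{30089}$ ($q = \frac{1}{50 \cdot 20^{2} + 10089} = \frac{1}{50 \cdot 400 + 10089} = \frac{1}{20000 + 10089} = \frac{1}{30089} \approx 3.3235 \cdot 10^{-5}$)
$\frac{q + 49056}{-2650 + o} = \frac{\frac{1}{30089} + 49056}{-2650 - 45730} = \frac{1476045985}{30089 \left(-48380\right)} = \frac{1476045985}{30089} \left(- \frac{1}{48380}\right) = - \frac{295209197}{291141164}$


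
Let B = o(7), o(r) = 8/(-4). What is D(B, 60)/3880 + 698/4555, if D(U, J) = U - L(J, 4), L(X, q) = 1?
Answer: 107783/706936 ≈ 0.15247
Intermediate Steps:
o(r) = -2 (o(r) = 8*(-¼) = -2)
B = -2
D(U, J) = -1 + U (D(U, J) = U - 1*1 = U - 1 = -1 + U)
D(B, 60)/3880 + 698/4555 = (-1 - 2)/3880 + 698/4555 = -3*1/3880 + 698*(1/4555) = -3/3880 + 698/4555 = 107783/706936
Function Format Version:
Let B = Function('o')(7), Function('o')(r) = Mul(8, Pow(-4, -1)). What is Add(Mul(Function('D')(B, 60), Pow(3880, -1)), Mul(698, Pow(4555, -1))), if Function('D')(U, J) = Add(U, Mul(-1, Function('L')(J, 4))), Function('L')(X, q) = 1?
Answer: Rational(107783, 706936) ≈ 0.15247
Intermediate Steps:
Function('o')(r) = -2 (Function('o')(r) = Mul(8, Rational(-1, 4)) = -2)
B = -2
Function('D')(U, J) = Add(-1, U) (Function('D')(U, J) = Add(U, Mul(-1, 1)) = Add(U, -1) = Add(-1, U))
Add(Mul(Function('D')(B, 60), Pow(3880, -1)), Mul(698, Pow(4555, -1))) = Add(Mul(Add(-1, -2), Pow(3880, -1)), Mul(698, Pow(4555, -1))) = Add(Mul(-3, Rational(1, 3880)), Mul(698, Rational(1, 4555))) = Add(Rational(-3, 3880), Rational(698, 4555)) = Rational(107783, 706936)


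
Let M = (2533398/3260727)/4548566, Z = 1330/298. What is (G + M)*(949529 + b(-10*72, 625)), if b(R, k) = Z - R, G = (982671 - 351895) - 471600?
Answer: 18570335569641703017353010/122772953508601 ≈ 1.5126e+11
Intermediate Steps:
Z = 665/149 (Z = 1330*(1/298) = 665/149 ≈ 4.4631)
G = 159176 (G = 630776 - 471600 = 159176)
b(R, k) = 665/149 - R
M = 422233/2471938661247 (M = (2533398*(1/3260727))*(1/4548566) = (844466/1086909)*(1/4548566) = 422233/2471938661247 ≈ 1.7081e-7)
(G + M)*(949529 + b(-10*72, 625)) = (159176 + 422233/2471938661247)*(949529 + (665/149 - (-10)*72)) = 393473308343074705*(949529 + (665/149 - 1*(-720)))/2471938661247 = 393473308343074705*(949529 + (665/149 + 720))/2471938661247 = 393473308343074705*(949529 + 107945/149)/2471938661247 = (393473308343074705/2471938661247)*(141587766/149) = 18570335569641703017353010/122772953508601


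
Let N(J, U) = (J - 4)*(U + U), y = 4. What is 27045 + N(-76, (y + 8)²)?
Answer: 4005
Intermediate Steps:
N(J, U) = 2*U*(-4 + J) (N(J, U) = (-4 + J)*(2*U) = 2*U*(-4 + J))
27045 + N(-76, (y + 8)²) = 27045 + 2*(4 + 8)²*(-4 - 76) = 27045 + 2*12²*(-80) = 27045 + 2*144*(-80) = 27045 - 23040 = 4005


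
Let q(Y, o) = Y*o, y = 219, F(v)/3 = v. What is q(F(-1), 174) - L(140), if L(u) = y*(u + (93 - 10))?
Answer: -49359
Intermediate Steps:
F(v) = 3*v
L(u) = 18177 + 219*u (L(u) = 219*(u + (93 - 10)) = 219*(u + 83) = 219*(83 + u) = 18177 + 219*u)
q(F(-1), 174) - L(140) = (3*(-1))*174 - (18177 + 219*140) = -3*174 - (18177 + 30660) = -522 - 1*48837 = -522 - 48837 = -49359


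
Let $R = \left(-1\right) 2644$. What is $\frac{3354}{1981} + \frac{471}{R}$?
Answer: $\frac{7934925}{5237764} \approx 1.5149$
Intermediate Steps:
$R = -2644$
$\frac{3354}{1981} + \frac{471}{R} = \frac{3354}{1981} + \frac{471}{-2644} = 3354 \cdot \frac{1}{1981} + 471 \left(- \frac{1}{2644}\right) = \frac{3354}{1981} - \frac{471}{2644} = \frac{7934925}{5237764}$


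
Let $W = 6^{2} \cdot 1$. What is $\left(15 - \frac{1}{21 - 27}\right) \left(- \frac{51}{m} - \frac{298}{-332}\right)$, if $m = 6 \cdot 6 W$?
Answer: $\frac{2800343}{215136} \approx 13.017$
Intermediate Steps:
$W = 36$ ($W = 36 \cdot 1 = 36$)
$m = 1296$ ($m = 6 \cdot 6 \cdot 36 = 36 \cdot 36 = 1296$)
$\left(15 - \frac{1}{21 - 27}\right) \left(- \frac{51}{m} - \frac{298}{-332}\right) = \left(15 - \frac{1}{21 - 27}\right) \left(- \frac{51}{1296} - \frac{298}{-332}\right) = \left(15 - \frac{1}{-6}\right) \left(\left(-51\right) \frac{1}{1296} - - \frac{149}{166}\right) = \left(15 - - \frac{1}{6}\right) \left(- \frac{17}{432} + \frac{149}{166}\right) = \left(15 + \frac{1}{6}\right) \frac{30773}{35856} = \frac{91}{6} \cdot \frac{30773}{35856} = \frac{2800343}{215136}$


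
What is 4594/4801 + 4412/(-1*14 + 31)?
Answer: 21260110/81617 ≈ 260.49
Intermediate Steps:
4594/4801 + 4412/(-1*14 + 31) = 4594*(1/4801) + 4412/(-14 + 31) = 4594/4801 + 4412/17 = 21260110/81617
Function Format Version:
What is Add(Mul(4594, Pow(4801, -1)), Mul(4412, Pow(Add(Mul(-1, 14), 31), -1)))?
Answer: Rational(21260110, 81617) ≈ 260.49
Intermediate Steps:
Add(Mul(4594, Pow(4801, -1)), Mul(4412, Pow(Add(Mul(-1, 14), 31), -1))) = Add(Mul(4594, Rational(1, 4801)), Mul(4412, Pow(Add(-14, 31), -1))) = Add(Rational(4594, 4801), Mul(4412, Pow(17, -1))) = Add(Rational(4594, 4801), Mul(4412, Rational(1, 17))) = Add(Rational(4594, 4801), Rational(4412, 17)) = Rational(21260110, 81617)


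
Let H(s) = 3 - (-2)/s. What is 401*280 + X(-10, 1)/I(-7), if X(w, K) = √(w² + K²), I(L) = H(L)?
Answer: 112280 + 7*√101/19 ≈ 1.1228e+5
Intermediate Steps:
H(s) = 3 + 2/s
I(L) = 3 + 2/L
X(w, K) = √(K² + w²)
401*280 + X(-10, 1)/I(-7) = 401*280 + √(1² + (-10)²)/(3 + 2/(-7)) = 112280 + √(1 + 100)/(3 + 2*(-⅐)) = 112280 + √101/(3 - 2/7) = 112280 + √101/(19/7) = 112280 + √101*(7/19) = 112280 + 7*√101/19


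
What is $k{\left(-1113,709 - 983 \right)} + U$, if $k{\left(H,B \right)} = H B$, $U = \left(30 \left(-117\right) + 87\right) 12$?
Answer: $263886$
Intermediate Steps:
$U = -41076$ ($U = \left(-3510 + 87\right) 12 = \left(-3423\right) 12 = -41076$)
$k{\left(H,B \right)} = B H$
$k{\left(-1113,709 - 983 \right)} + U = \left(709 - 983\right) \left(-1113\right) - 41076 = \left(-274\right) \left(-1113\right) - 41076 = 304962 - 41076 = 263886$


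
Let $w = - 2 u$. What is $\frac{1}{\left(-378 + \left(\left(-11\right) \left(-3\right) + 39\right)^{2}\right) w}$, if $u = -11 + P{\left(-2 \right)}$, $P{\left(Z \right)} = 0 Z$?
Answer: $\frac{1}{105732} \approx 9.4579 \cdot 10^{-6}$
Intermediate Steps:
$P{\left(Z \right)} = 0$
$u = -11$ ($u = -11 + 0 = -11$)
$w = 22$ ($w = \left(-2\right) \left(-11\right) = 22$)
$\frac{1}{\left(-378 + \left(\left(-11\right) \left(-3\right) + 39\right)^{2}\right) w} = \frac{1}{\left(-378 + \left(\left(-11\right) \left(-3\right) + 39\right)^{2}\right) 22} = \frac{1}{-378 + \left(33 + 39\right)^{2}} \cdot \frac{1}{22} = \frac{1}{-378 + 72^{2}} \cdot \frac{1}{22} = \frac{1}{-378 + 5184} \cdot \frac{1}{22} = \frac{1}{4806} \cdot \frac{1}{22} = \frac{1}{105732}$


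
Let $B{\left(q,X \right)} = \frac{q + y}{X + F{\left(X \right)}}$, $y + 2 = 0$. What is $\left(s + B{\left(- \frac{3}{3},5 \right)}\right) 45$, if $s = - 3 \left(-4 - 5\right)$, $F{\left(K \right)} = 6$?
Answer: $\frac{13230}{11} \approx 1202.7$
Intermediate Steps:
$y = -2$ ($y = -2 + 0 = -2$)
$s = 27$ ($s = \left(-3\right) \left(-9\right) = 27$)
$B{\left(q,X \right)} = \frac{-2 + q}{6 + X}$ ($B{\left(q,X \right)} = \frac{q - 2}{X + 6} = \frac{-2 + q}{6 + X}$)
$\left(s + B{\left(- \frac{3}{3},5 \right)}\right) 45 = \left(27 + \frac{-2 - \frac{3}{3}}{6 + 5}\right) 45 = \left(27 + \frac{-2 - 1}{11}\right) 45 = \left(27 + \frac{1}{11} \left(-3\right)\right) 45 = \left(27 - \frac{3}{11}\right) 45 = \frac{294}{11} \cdot 45 = \frac{13230}{11}$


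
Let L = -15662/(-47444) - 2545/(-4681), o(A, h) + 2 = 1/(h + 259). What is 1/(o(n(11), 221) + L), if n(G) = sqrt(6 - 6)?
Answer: -26650243680/29957909779 ≈ -0.88959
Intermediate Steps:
n(G) = 0 (n(G) = sqrt(0) = 0)
o(A, h) = -2 + 1/(259 + h) (o(A, h) = -2 + 1/(h + 259) = -2 + 1/(259 + h))
L = 97029401/111042682 (L = -15662*(-1/47444) - 2545*(-1/4681) = 7831/23722 + 2545/4681 = 97029401/111042682 ≈ 0.87380)
1/(o(n(11), 221) + L) = 1/((-517 - 2*221)/(259 + 221) + 97029401/111042682) = 1/((-517 - 442)/480 + 97029401/111042682) = 1/((1/480)*(-959) + 97029401/111042682) = 1/(-959/480 + 97029401/111042682) = 1/(-29957909779/26650243680) = -26650243680/29957909779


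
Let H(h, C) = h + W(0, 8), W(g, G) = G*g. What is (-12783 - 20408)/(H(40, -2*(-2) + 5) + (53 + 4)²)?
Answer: -33191/3289 ≈ -10.092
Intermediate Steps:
H(h, C) = h (H(h, C) = h + 8*0 = h + 0 = h)
(-12783 - 20408)/(H(40, -2*(-2) + 5) + (53 + 4)²) = (-12783 - 20408)/(40 + (53 + 4)²) = -33191/(40 + 57²) = -33191/(40 + 3249) = -33191/3289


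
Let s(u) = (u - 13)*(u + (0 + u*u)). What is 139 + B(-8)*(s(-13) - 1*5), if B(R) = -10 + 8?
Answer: 8261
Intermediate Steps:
s(u) = (-13 + u)*(u + u²) (s(u) = (-13 + u)*(u + (0 + u²)) = (-13 + u)*(u + u²))
B(R) = -2
139 + B(-8)*(s(-13) - 1*5) = 139 - 2*(-13*(-13 + (-13)² - 12*(-13)) - 1*5) = 139 - 2*(-13*(-13 + 169 + 156) - 5) = 139 - 2*(-13*312 - 5) = 139 - 2*(-4056 - 5) = 139 - 2*(-4061) = 139 + 8122 = 8261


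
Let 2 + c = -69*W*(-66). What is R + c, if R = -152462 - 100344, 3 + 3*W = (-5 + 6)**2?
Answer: -255844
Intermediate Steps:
W = -2/3 (W = -1 + (-5 + 6)**2/3 = -1 + (1/3)*1**2 = -1 + (1/3)*1 = -1 + 1/3 = -2/3 ≈ -0.66667)
R = -252806
c = -3038 (c = -2 - 69*(-2/3)*(-66) = -2 + 46*(-66) = -2 - 3036 = -3038)
R + c = -252806 - 3038 = -255844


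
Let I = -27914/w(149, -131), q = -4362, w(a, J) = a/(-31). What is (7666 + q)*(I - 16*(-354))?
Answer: 5647428080/149 ≈ 3.7902e+7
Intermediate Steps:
w(a, J) = -a/31 (w(a, J) = a*(-1/31) = -a/31)
I = 865334/149 (I = -27914/((-1/31*149)) = -27914/(-149/31) = -27914*(-31/149) = 865334/149 ≈ 5807.6)
(7666 + q)*(I - 16*(-354)) = (7666 - 4362)*(865334/149 - 16*(-354)) = 3304*(865334/149 + 5664) = 3304*(1709270/149) = 5647428080/149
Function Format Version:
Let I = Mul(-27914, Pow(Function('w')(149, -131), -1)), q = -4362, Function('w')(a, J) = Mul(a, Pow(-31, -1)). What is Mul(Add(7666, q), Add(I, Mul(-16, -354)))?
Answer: Rational(5647428080, 149) ≈ 3.7902e+7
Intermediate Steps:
Function('w')(a, J) = Mul(Rational(-1, 31), a) (Function('w')(a, J) = Mul(a, Rational(-1, 31)) = Mul(Rational(-1, 31), a))
I = Rational(865334, 149) (I = Mul(-27914, Pow(Mul(Rational(-1, 31), 149), -1)) = Mul(-27914, Pow(Rational(-149, 31), -1)) = Mul(-27914, Rational(-31, 149)) = Rational(865334, 149) ≈ 5807.6)
Mul(Add(7666, q), Add(I, Mul(-16, -354))) = Mul(Add(7666, -4362), Add(Rational(865334, 149), Mul(-16, -354))) = Mul(3304, Add(Rational(865334, 149), 5664)) = Mul(3304, Rational(1709270, 149)) = Rational(5647428080, 149)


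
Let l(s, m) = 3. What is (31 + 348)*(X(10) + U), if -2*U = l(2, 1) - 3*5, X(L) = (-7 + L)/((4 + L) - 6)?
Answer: 19329/8 ≈ 2416.1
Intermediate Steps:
X(L) = (-7 + L)/(-2 + L)
U = 6 (U = -(3 - 3*5)/2 = -(3 - 15)/2 = -½*(-12) = 6)
(31 + 348)*(X(10) + U) = (31 + 348)*((-7 + 10)/(-2 + 10) + 6) = 379*(3/8 + 6) = 379*(51/8) = 19329/8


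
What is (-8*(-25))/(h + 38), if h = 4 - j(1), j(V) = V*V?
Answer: 200/41 ≈ 4.8781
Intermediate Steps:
j(V) = V²
h = 3 (h = 4 - 1*1² = 4 - 1*1 = 4 - 1 = 3)
(-8*(-25))/(h + 38) = (-8*(-25))/(3 + 38) = 200/41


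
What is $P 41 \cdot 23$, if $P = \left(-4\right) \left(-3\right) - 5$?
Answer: $6601$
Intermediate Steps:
$P = 7$ ($P = 12 - 5 = 7$)
$P 41 \cdot 23 = 7 \cdot 41 \cdot 23 = 287 \cdot 23 = 6601$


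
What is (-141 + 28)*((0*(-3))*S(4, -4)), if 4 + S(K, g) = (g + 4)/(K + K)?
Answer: 0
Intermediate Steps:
S(K, g) = -4 + (4 + g)/(2*K) (S(K, g) = -4 + (g + 4)/(K + K) = -4 + (4 + g)/((2*K)) = -4 + (4 + g)*(1/(2*K)) = -4 + (4 + g)/(2*K))
(-141 + 28)*((0*(-3))*S(4, -4)) = (-141 + 28)*((0*(-3))*((½)*(4 - 4 - 8*4)/4)) = -0*(½)*(¼)*(4 - 4 - 32) = -0*(½)*(¼)*(-32) = -0*(-4) = -113*0 = 0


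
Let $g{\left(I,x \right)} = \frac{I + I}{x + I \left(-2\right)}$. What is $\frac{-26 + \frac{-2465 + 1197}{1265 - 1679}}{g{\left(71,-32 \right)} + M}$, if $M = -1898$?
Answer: $\frac{137692}{11398593} \approx 0.01208$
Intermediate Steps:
$g{\left(I,x \right)} = \frac{2 I}{x - 2 I}$
$\frac{-26 + \frac{-2465 + 1197}{1265 - 1679}}{g{\left(71,-32 \right)} + M} = \frac{-26 + \frac{-2465 + 1197}{1265 - 1679}}{2 \cdot 71 \frac{1}{-32 - 142} - 1898} = \frac{-26 - \frac{1268}{-414}}{2 \cdot 71 \frac{1}{-32 - 142} - 1898} = \frac{-26 - - \frac{634}{207}}{2 \cdot 71 \frac{1}{-174} - 1898} = \frac{-26 + \frac{634}{207}}{2 \cdot 71 \left(- \frac{1}{174}\right) - 1898} = - \frac{4748}{207 \left(- \frac{71}{87} - 1898\right)} = - \frac{4748}{207 \left(- \frac{165197}{87}\right)} = \left(- \frac{4748}{207}\right) \left(- \frac{87}{165197}\right) = \frac{137692}{11398593}$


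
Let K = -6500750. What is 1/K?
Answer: -1/6500750 ≈ -1.5383e-7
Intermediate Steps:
1/K = 1/(-6500750) = -1/6500750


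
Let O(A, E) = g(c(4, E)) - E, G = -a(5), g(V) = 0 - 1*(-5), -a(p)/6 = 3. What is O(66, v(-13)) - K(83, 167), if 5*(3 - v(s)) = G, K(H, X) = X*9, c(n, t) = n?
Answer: -7487/5 ≈ -1497.4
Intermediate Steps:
K(H, X) = 9*X
a(p) = -18 (a(p) = -6*3 = -18)
g(V) = 5 (g(V) = 0 + 5 = 5)
G = 18 (G = -1*(-18) = 18)
v(s) = -3/5 (v(s) = 3 - 1/5*18 = 3 - 18/5 = -3/5)
O(A, E) = 5 - E
O(66, v(-13)) - K(83, 167) = (5 - 1*(-3/5)) - 9*167 = (5 + 3/5) - 1*1503 = 28/5 - 1503 = -7487/5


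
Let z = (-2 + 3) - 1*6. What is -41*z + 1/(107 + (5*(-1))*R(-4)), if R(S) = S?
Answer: 26036/127 ≈ 205.01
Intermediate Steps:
z = -5 (z = 1 - 6 = -5)
-41*z + 1/(107 + (5*(-1))*R(-4)) = -41*(-5) + 1/(107 + (5*(-1))*(-4)) = 205 + 1/(107 - 5*(-4)) = 205 + 1/(107 + 20) = 205 + 1/127 = 26036/127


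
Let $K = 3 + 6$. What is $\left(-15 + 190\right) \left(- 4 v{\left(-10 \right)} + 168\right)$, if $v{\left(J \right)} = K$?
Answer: $23100$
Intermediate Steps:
$K = 9$
$v{\left(J \right)} = 9$
$\left(-15 + 190\right) \left(- 4 v{\left(-10 \right)} + 168\right) = \left(-15 + 190\right) \left(\left(-4\right) 9 + 168\right) = 175 \left(-36 + 168\right) = 175 \cdot 132 = 23100$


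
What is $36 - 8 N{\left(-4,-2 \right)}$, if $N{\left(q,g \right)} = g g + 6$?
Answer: $-44$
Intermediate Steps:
$N{\left(q,g \right)} = 6 + g^{2}$ ($N{\left(q,g \right)} = g^{2} + 6 = 6 + g^{2}$)
$36 - 8 N{\left(-4,-2 \right)} = 36 - 8 \left(6 + \left(-2\right)^{2}\right) = 36 - 8 \left(6 + 4\right) = 36 - 80 = -44$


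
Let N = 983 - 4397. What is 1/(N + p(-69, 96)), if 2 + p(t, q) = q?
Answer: -1/3320 ≈ -0.00030120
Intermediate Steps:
p(t, q) = -2 + q
N = -3414
1/(N + p(-69, 96)) = 1/(-3414 + (-2 + 96)) = 1/(-3414 + 94) = 1/(-3320) = -1/3320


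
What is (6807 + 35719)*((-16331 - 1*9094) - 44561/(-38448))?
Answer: -20784494024657/19224 ≈ -1.0812e+9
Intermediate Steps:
(6807 + 35719)*((-16331 - 1*9094) - 44561/(-38448)) = 42526*((-16331 - 9094) - 44561*(-1/38448)) = 42526*(-25425 + 44561/38448) = 42526*(-977495839/38448) = -20784494024657/19224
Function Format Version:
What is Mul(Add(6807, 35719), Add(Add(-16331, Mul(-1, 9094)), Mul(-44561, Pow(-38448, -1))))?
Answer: Rational(-20784494024657, 19224) ≈ -1.0812e+9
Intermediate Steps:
Mul(Add(6807, 35719), Add(Add(-16331, Mul(-1, 9094)), Mul(-44561, Pow(-38448, -1)))) = Mul(42526, Add(Add(-16331, -9094), Mul(-44561, Rational(-1, 38448)))) = Mul(42526, Add(-25425, Rational(44561, 38448))) = Mul(42526, Rational(-977495839, 38448)) = Rational(-20784494024657, 19224)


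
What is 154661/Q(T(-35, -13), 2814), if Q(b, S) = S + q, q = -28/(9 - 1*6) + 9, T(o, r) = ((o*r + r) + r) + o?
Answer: 463983/8441 ≈ 54.968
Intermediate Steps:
T(o, r) = o + 2*r + o*r (T(o, r) = ((r + o*r) + r) + o = (2*r + o*r) + o = o + 2*r + o*r)
q = -1/3 (q = -28/(9 - 6) + 9 = -28/3 + 9 = -1/3 ≈ -0.33333)
Q(b, S) = -1/3 + S (Q(b, S) = S - 1/3 = -1/3 + S)
154661/Q(T(-35, -13), 2814) = 154661/(-1/3 + 2814) = 154661/(8441/3) = 154661*(3/8441) = 463983/8441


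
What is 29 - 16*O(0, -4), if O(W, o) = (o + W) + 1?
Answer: 77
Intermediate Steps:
O(W, o) = 1 + W + o (O(W, o) = (W + o) + 1 = 1 + W + o)
29 - 16*O(0, -4) = 29 - 16*(1 + 0 - 4) = 29 - 16*(-3) = 29 + 48 = 77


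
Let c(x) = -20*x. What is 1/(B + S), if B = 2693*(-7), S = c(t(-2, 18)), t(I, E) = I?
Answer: -1/18811 ≈ -5.3160e-5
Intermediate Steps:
S = 40 (S = -20*(-2) = 40)
B = -18851
1/(B + S) = 1/(-18851 + 40) = 1/(-18811) = -1/18811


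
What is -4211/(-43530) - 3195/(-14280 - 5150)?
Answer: 11044904/42289395 ≈ 0.26117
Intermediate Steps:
-4211/(-43530) - 3195/(-14280 - 5150) = -4211*(-1/43530) - 3195/(-19430) = 4211/43530 - 3195*(-1/19430) = 4211/43530 + 639/3886 = 11044904/42289395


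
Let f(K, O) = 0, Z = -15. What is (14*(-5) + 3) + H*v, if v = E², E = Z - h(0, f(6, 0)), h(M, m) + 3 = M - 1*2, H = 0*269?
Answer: -67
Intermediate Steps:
H = 0
h(M, m) = -5 + M (h(M, m) = -3 + (M - 1*2) = -3 + (M - 2) = -3 + (-2 + M) = -5 + M)
E = -10 (E = -15 - (-5 + 0) = -15 - 1*(-5) = -15 + 5 = -10)
v = 100 (v = (-10)² = 100)
(14*(-5) + 3) + H*v = (14*(-5) + 3) + 0*100 = (-70 + 3) + 0 = -67 + 0 = -67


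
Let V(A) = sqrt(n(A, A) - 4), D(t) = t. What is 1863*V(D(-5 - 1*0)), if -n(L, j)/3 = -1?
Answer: 1863*I ≈ 1863.0*I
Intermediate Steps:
n(L, j) = 3 (n(L, j) = -3*(-1) = 3)
V(A) = I (V(A) = sqrt(3 - 4) = sqrt(-1) = I)
1863*V(D(-5 - 1*0)) = 1863*I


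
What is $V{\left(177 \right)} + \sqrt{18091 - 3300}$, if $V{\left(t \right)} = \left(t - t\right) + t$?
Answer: $177 + \sqrt{14791} \approx 298.62$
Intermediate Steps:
$V{\left(t \right)} = t$ ($V{\left(t \right)} = 0 + t = t$)
$V{\left(177 \right)} + \sqrt{18091 - 3300} = 177 + \sqrt{18091 - 3300} = 177 + \sqrt{14791}$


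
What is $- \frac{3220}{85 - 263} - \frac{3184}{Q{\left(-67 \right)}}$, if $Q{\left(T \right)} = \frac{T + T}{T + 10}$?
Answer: $- \frac{7968346}{5963} \approx -1336.3$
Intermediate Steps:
$Q{\left(T \right)} = \frac{2 T}{10 + T}$
$- \frac{3220}{85 - 263} - \frac{3184}{Q{\left(-67 \right)}} = - \frac{3220}{85 - 263} - \frac{3184}{2 \left(-67\right) \frac{1}{10 - 67}} = - \frac{3220}{-178} - \frac{3184}{2 \left(-67\right) \frac{1}{-57}} = \left(-3220\right) \left(- \frac{1}{178}\right) - \frac{3184}{2 \left(-67\right) \left(- \frac{1}{57}\right)} = \frac{1610}{89} - \frac{3184}{\frac{134}{57}} = \frac{1610}{89} - \frac{90744}{67} = - \frac{7968346}{5963}$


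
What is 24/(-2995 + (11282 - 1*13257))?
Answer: -12/2485 ≈ -0.0048290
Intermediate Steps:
24/(-2995 + (11282 - 1*13257)) = 24/(-2995 + (11282 - 13257)) = 24/(-2995 - 1975) = 24/(-4970) = -1/4970*24 = -12/2485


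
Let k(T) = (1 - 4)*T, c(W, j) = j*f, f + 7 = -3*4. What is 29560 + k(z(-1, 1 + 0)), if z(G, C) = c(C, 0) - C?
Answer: 29563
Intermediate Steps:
f = -19 (f = -7 - 3*4 = -7 - 12 = -19)
c(W, j) = -19*j (c(W, j) = j*(-19) = -19*j)
z(G, C) = -C (z(G, C) = -19*0 - C = 0 - C = -C)
k(T) = -3*T
29560 + k(z(-1, 1 + 0)) = 29560 - (-3)*(1 + 0) = 29560 - (-3) = 29560 - 3*(-1) = 29560 + 3 = 29563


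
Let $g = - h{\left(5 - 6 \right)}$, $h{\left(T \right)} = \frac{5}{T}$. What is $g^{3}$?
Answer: $125$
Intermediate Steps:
$g = 5$ ($g = - \frac{5}{5 - 6} = - \frac{5}{-1} = - 5 \left(-1\right) = \left(-1\right) \left(-5\right) = 5$)
$g^{3} = 5^{3} = 125$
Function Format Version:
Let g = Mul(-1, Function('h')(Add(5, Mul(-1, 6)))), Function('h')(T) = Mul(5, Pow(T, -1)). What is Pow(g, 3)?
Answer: 125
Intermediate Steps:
g = 5 (g = Mul(-1, Mul(5, Pow(Add(5, Mul(-1, 6)), -1))) = Mul(-1, Mul(5, Pow(Add(5, -6), -1))) = Mul(-1, Mul(5, Pow(-1, -1))) = Mul(-1, Mul(5, -1)) = Mul(-1, -5) = 5)
Pow(g, 3) = Pow(5, 3) = 125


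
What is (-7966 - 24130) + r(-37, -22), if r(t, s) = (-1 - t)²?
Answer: -30800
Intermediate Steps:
(-7966 - 24130) + r(-37, -22) = (-7966 - 24130) + (1 - 37)² = -32096 + (-36)² = -32096 + 1296 = -30800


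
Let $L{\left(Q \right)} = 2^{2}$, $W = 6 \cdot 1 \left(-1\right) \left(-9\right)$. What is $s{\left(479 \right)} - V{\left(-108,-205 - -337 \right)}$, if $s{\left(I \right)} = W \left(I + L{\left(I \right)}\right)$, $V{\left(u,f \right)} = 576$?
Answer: $25506$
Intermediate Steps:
$W = 54$ ($W = 6 \left(-1\right) \left(-9\right) = \left(-6\right) \left(-9\right) = 54$)
$L{\left(Q \right)} = 4$
$s{\left(I \right)} = 216 + 54 I$ ($s{\left(I \right)} = 54 \left(I + 4\right) = 54 \left(4 + I\right) = 216 + 54 I$)
$s{\left(479 \right)} - V{\left(-108,-205 - -337 \right)} = \left(216 + 54 \cdot 479\right) - 576 = \left(216 + 25866\right) - 576 = 26082 - 576 = 25506$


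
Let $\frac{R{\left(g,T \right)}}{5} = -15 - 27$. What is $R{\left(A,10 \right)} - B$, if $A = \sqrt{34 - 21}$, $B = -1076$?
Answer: $866$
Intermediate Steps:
$A = \sqrt{13} \approx 3.6056$
$R{\left(g,T \right)} = -210$ ($R{\left(g,T \right)} = 5 \left(-15 - 27\right) = 5 \left(-42\right) = -210$)
$R{\left(A,10 \right)} - B = -210 - -1076 = -210 + 1076 = 866$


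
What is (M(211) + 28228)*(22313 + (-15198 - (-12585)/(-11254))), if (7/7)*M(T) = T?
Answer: 2276815675375/11254 ≈ 2.0231e+8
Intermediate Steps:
M(T) = T
(M(211) + 28228)*(22313 + (-15198 - (-12585)/(-11254))) = (211 + 28228)*(22313 + (-15198 - (-12585)/(-11254))) = 28439*(22313 + (-15198 - (-12585)*(-1)/11254)) = 28439*(22313 + (-15198 - 1*12585/11254)) = 28439*(22313 + (-15198 - 12585/11254)) = 28439*(22313 - 171050877/11254) = 28439*(80059625/11254) = 2276815675375/11254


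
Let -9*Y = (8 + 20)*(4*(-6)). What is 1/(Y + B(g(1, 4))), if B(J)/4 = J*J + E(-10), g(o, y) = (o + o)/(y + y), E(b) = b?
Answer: 12/419 ≈ 0.028640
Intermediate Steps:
g(o, y) = o/y (g(o, y) = (2*o)/((2*y)) = (2*o)*(1/(2*y)) = o/y)
B(J) = -40 + 4*J**2 (B(J) = 4*(J*J - 10) = 4*(J**2 - 10) = 4*(-10 + J**2) = -40 + 4*J**2)
Y = 224/3 (Y = -(8 + 20)*4*(-6)/9 = -28*(-24)/9 = -1/9*(-672) = 224/3 ≈ 74.667)
1/(Y + B(g(1, 4))) = 1/(224/3 + (-40 + 4*(1/4)**2)) = 1/(224/3 + (-40 + 4*(1/16))) = 1/(224/3 + (-40 + 1/4)) = 1/(224/3 - 159/4) = 1/(419/12) = 12/419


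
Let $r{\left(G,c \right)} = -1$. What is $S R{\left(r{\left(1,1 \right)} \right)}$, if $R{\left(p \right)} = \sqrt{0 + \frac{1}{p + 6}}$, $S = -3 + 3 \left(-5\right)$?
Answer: $- \frac{18 \sqrt{5}}{5} \approx -8.0499$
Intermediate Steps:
$S = -18$ ($S = -3 - 15 = -18$)
$R{\left(p \right)} = \sqrt{\frac{1}{6 + p}}$ ($R{\left(p \right)} = \sqrt{0 + \frac{1}{6 + p}} = \sqrt{\frac{1}{6 + p}}$)
$S R{\left(r{\left(1,1 \right)} \right)} = - 18 \sqrt{\frac{1}{6 - 1}} = - 18 \sqrt{\frac{1}{5}} = - \frac{18}{\sqrt{5}} = - 18 \frac{\sqrt{5}}{5} = - \frac{18 \sqrt{5}}{5}$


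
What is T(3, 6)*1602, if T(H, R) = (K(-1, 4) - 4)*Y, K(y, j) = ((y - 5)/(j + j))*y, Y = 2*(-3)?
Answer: 31239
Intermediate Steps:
Y = -6
K(y, j) = y*(-5 + y)/(2*j) (K(y, j) = ((-5 + y)/((2*j)))*y = ((-5 + y)*(1/(2*j)))*y = ((-5 + y)/(2*j))*y = y*(-5 + y)/(2*j))
T(H, R) = 39/2 (T(H, R) = ((½)*(-1)*(-5 - 1)/4 - 4)*(-6) = ((½)*(-1)*(¼)*(-6) - 4)*(-6) = (¾ - 4)*(-6) = -13/4*(-6) = 39/2)
T(3, 6)*1602 = (39/2)*1602 = 31239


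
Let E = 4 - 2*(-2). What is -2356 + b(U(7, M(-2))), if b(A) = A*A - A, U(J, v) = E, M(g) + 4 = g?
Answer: -2300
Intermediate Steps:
M(g) = -4 + g
E = 8 (E = 4 + 4 = 8)
U(J, v) = 8
b(A) = A² - A
-2356 + b(U(7, M(-2))) = -2356 + 8*(-1 + 8) = -2356 + 8*7 = -2356 + 56 = -2300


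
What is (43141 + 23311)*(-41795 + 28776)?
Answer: -865138588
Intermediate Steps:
(43141 + 23311)*(-41795 + 28776) = 66452*(-13019) = -865138588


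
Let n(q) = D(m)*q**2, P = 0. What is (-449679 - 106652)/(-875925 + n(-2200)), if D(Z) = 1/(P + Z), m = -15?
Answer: 1668993/3595775 ≈ 0.46415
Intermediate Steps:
D(Z) = 1/Z (D(Z) = 1/(0 + Z) = 1/Z)
n(q) = -q**2/15 (n(q) = q**2/(-15) = -q**2/15)
(-449679 - 106652)/(-875925 + n(-2200)) = (-449679 - 106652)/(-875925 - 1/15*(-2200)**2) = -556331/(-875925 - 1/15*4840000) = -556331/(-875925 - 968000/3) = -556331/(-3595775/3) = -556331*(-3/3595775) = 1668993/3595775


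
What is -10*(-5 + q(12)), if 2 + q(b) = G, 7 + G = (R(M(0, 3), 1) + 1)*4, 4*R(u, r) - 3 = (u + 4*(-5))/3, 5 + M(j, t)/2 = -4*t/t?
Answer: 590/3 ≈ 196.67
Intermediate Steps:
M(j, t) = -18 (M(j, t) = -10 + 2*(-4*t/t) = -10 + 2*(-4*1) = -10 + 2*(-4) = -10 - 8 = -18)
R(u, r) = -11/12 + u/12 (R(u, r) = 3/4 + ((u + 4*(-5))/3)/4 = 3/4 + ((u - 20)*(1/3))/4 = 3/4 + ((-20 + u)*(1/3))/4 = 3/4 + (-20/3 + u/3)/4 = 3/4 + (-5/3 + u/12) = -11/12 + u/12)
G = -38/3 (G = -7 + ((-11/12 + (1/12)*(-18)) + 1)*4 = -7 + ((-11/12 - 3/2) + 1)*4 = -7 + (-29/12 + 1)*4 = -7 - 17/12*4 = -7 - 17/3 = -38/3 ≈ -12.667)
q(b) = -44/3 (q(b) = -2 - 38/3 = -44/3)
-10*(-5 + q(12)) = -10*(-5 - 44/3) = -10*(-59/3) = 590/3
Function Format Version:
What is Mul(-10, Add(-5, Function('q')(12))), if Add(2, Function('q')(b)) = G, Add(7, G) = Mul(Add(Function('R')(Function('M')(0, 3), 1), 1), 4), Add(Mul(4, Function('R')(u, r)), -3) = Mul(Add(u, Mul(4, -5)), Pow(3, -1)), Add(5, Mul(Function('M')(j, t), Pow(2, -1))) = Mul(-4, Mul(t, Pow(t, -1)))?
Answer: Rational(590, 3) ≈ 196.67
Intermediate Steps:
Function('M')(j, t) = -18 (Function('M')(j, t) = Add(-10, Mul(2, Mul(-4, Mul(t, Pow(t, -1))))) = Add(-10, Mul(2, Mul(-4, 1))) = Add(-10, Mul(2, -4)) = Add(-10, -8) = -18)
Function('R')(u, r) = Add(Rational(-11, 12), Mul(Rational(1, 12), u)) (Function('R')(u, r) = Add(Rational(3, 4), Mul(Rational(1, 4), Mul(Add(u, Mul(4, -5)), Pow(3, -1)))) = Add(Rational(3, 4), Mul(Rational(1, 4), Mul(Add(u, -20), Rational(1, 3)))) = Add(Rational(3, 4), Mul(Rational(1, 4), Mul(Add(-20, u), Rational(1, 3)))) = Add(Rational(3, 4), Mul(Rational(1, 4), Add(Rational(-20, 3), Mul(Rational(1, 3), u)))) = Add(Rational(3, 4), Add(Rational(-5, 3), Mul(Rational(1, 12), u))) = Add(Rational(-11, 12), Mul(Rational(1, 12), u)))
G = Rational(-38, 3) (G = Add(-7, Mul(Add(Add(Rational(-11, 12), Mul(Rational(1, 12), -18)), 1), 4)) = Add(-7, Mul(Add(Add(Rational(-11, 12), Rational(-3, 2)), 1), 4)) = Add(-7, Mul(Add(Rational(-29, 12), 1), 4)) = Add(-7, Mul(Rational(-17, 12), 4)) = Add(-7, Rational(-17, 3)) = Rational(-38, 3) ≈ -12.667)
Function('q')(b) = Rational(-44, 3) (Function('q')(b) = Add(-2, Rational(-38, 3)) = Rational(-44, 3))
Mul(-10, Add(-5, Function('q')(12))) = Mul(-10, Add(-5, Rational(-44, 3))) = Mul(-10, Rational(-59, 3)) = Rational(590, 3)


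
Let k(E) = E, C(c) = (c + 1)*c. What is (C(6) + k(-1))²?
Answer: 1681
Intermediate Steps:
C(c) = c*(1 + c) (C(c) = (1 + c)*c = c*(1 + c))
(C(6) + k(-1))² = (6*(1 + 6) - 1)² = (6*7 - 1)² = (42 - 1)² = 41² = 1681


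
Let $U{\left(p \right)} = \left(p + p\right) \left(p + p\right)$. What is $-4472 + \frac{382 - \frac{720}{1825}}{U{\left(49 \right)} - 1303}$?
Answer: $- \frac{13549416994}{3029865} \approx -4472.0$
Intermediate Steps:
$U{\left(p \right)} = 4 p^{2}$ ($U{\left(p \right)} = 2 p 2 p = 4 p^{2}$)
$-4472 + \frac{382 - \frac{720}{1825}}{U{\left(49 \right)} - 1303} = -4472 + \frac{382 - \frac{720}{1825}}{4 \cdot 49^{2} - 1303} = -4472 + \frac{382 - \frac{144}{365}}{4 \cdot 2401 - 1303} = -4472 + \frac{382 - \frac{144}{365}}{9604 - 1303} = -4472 + \frac{139286}{365 \cdot 8301} = -4472 + \frac{139286}{365} \cdot \frac{1}{8301} = -4472 + \frac{139286}{3029865} = - \frac{13549416994}{3029865}$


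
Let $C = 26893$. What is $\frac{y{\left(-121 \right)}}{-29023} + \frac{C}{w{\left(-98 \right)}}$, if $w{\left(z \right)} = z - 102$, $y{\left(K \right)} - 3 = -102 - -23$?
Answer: $- \frac{780500339}{5804600} \approx -134.46$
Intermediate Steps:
$y{\left(K \right)} = -76$ ($y{\left(K \right)} = 3 - 79 = -76$)
$w{\left(z \right)} = -102 + z$
$\frac{y{\left(-121 \right)}}{-29023} + \frac{C}{w{\left(-98 \right)}} = - \frac{76}{-29023} + \frac{26893}{-102 - 98} = \left(-76\right) \left(- \frac{1}{29023}\right) + \frac{26893}{-200} = \frac{76}{29023} + 26893 \left(- \frac{1}{200}\right) = \frac{76}{29023} - \frac{26893}{200} = - \frac{780500339}{5804600}$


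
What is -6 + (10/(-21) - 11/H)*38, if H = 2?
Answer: -4895/21 ≈ -233.10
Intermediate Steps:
-6 + (10/(-21) - 11/H)*38 = -6 + (10/(-21) - 11/2)*38 = -6 + (10*(-1/21) - 11*½)*38 = -6 + (-10/21 - 11/2)*38 = -6 - 251/42*38 = -6 - 4769/21 = -4895/21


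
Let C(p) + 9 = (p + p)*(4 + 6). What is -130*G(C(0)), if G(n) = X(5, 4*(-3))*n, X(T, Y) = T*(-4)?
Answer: -23400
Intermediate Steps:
X(T, Y) = -4*T
C(p) = -9 + 20*p (C(p) = -9 + (p + p)*(4 + 6) = -9 + (2*p)*10 = -9 + 20*p)
G(n) = -20*n (G(n) = (-4*5)*n = -20*n)
-130*G(C(0)) = -(-2600)*(-9 + 20*0) = -(-2600)*(-9 + 0) = -(-2600)*(-9) = -130*180 = -23400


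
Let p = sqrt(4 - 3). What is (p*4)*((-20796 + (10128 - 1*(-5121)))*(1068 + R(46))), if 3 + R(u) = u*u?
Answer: -70580028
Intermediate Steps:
p = 1 (p = sqrt(1) = 1)
R(u) = -3 + u**2 (R(u) = -3 + u*u = -3 + u**2)
(p*4)*((-20796 + (10128 - 1*(-5121)))*(1068 + R(46))) = (1*4)*((-20796 + (10128 - 1*(-5121)))*(1068 + (-3 + 46**2))) = 4*((-20796 + (10128 + 5121))*(1068 + (-3 + 2116))) = 4*((-20796 + 15249)*(1068 + 2113)) = 4*(-5547*3181) = 4*(-17645007) = -70580028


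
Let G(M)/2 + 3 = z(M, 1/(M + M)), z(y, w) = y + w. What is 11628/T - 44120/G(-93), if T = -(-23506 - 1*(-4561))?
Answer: 8660223044/37588985 ≈ 230.39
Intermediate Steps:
z(y, w) = w + y
G(M) = -6 + 1/M + 2*M (G(M) = -6 + 2*(1/(M + M) + M) = -6 + 2*(1/(2*M) + M) = -6 + 2*(M + 1/(2*M)) = -6 + (1/M + 2*M) = -6 + 1/M + 2*M)
T = 18945 (T = -(-23506 + 4561) = -1*(-18945) = 18945)
11628/T - 44120/G(-93) = 11628/18945 - 44120/(-6 + 1/(-93) + 2*(-93)) = 11628*(1/18945) - 44120/(-6 - 1/93 - 186) = 1292/2105 - 44120/(-17857/93) = 1292/2105 - 44120*(-93/17857) = 1292/2105 + 4103160/17857 = 8660223044/37588985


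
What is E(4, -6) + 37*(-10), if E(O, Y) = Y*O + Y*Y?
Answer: -358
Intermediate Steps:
E(O, Y) = Y² + O*Y (E(O, Y) = O*Y + Y² = Y² + O*Y)
E(4, -6) + 37*(-10) = -6*(4 - 6) + 37*(-10) = -6*(-2) - 370 = 12 - 370 = -358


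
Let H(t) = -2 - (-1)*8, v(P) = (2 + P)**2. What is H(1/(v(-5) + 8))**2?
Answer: 36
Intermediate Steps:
H(t) = 6 (H(t) = -2 - 1*(-8) = -2 + 8 = 6)
H(1/(v(-5) + 8))**2 = 6**2 = 36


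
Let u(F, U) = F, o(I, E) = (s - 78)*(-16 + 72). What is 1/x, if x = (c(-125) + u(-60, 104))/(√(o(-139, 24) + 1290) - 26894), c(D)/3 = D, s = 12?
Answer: 26894/435 - I*√2406/435 ≈ 61.825 - 0.11276*I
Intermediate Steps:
o(I, E) = -3696 (o(I, E) = (12 - 78)*(-16 + 72) = -66*56 = -3696)
c(D) = 3*D
x = -435/(-26894 + I*√2406) (x = (3*(-125) - 60)/(√(-3696 + 1290) - 26894) = (-375 - 60)/(√(-2406) - 26894) = -435/(I*√2406 - 26894) = -435/(-26894 + I*√2406) ≈ 0.016175 + 2.95e-5*I)
1/x = 1/(5849445/361644821 + 435*I*√2406/723289642)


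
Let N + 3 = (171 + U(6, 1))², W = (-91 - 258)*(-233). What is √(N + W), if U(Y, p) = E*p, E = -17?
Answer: 3*√11670 ≈ 324.08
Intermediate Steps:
W = 81317 (W = -349*(-233) = 81317)
U(Y, p) = -17*p
N = 23713 (N = -3 + (171 - 17*1)² = -3 + (171 - 17)² = -3 + 154² = -3 + 23716 = 23713)
√(N + W) = √(23713 + 81317) = √105030 = 3*√11670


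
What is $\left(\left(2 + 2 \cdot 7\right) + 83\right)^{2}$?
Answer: $9801$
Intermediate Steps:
$\left(\left(2 + 2 \cdot 7\right) + 83\right)^{2} = \left(\left(2 + 14\right) + 83\right)^{2} = \left(16 + 83\right)^{2} = 99^{2} = 9801$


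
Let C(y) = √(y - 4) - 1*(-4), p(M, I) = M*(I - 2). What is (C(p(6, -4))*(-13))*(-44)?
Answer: 2288 + 1144*I*√10 ≈ 2288.0 + 3617.6*I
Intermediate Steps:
p(M, I) = M*(-2 + I)
C(y) = 4 + √(-4 + y) (C(y) = √(-4 + y) + 4 = 4 + √(-4 + y))
(C(p(6, -4))*(-13))*(-44) = ((4 + √(-4 + 6*(-2 - 4)))*(-13))*(-44) = ((4 + √(-4 + 6*(-6)))*(-13))*(-44) = ((4 + √(-4 - 36))*(-13))*(-44) = ((4 + √(-40))*(-13))*(-44) = ((4 + 2*I*√10)*(-13))*(-44) = (-52 - 26*I*√10)*(-44) = 2288 + 1144*I*√10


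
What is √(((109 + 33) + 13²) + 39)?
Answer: 5*√14 ≈ 18.708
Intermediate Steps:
√(((109 + 33) + 13²) + 39) = √((142 + 169) + 39) = √(311 + 39) = √350 = 5*√14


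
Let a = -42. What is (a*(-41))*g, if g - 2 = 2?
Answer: 6888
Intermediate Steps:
g = 4 (g = 2 + 2 = 4)
(a*(-41))*g = -42*(-41)*4 = 1722*4 = 6888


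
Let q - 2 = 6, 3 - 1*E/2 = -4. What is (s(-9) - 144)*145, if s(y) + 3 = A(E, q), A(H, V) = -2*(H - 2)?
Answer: -24795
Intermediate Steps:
E = 14 (E = 6 - 2*(-4) = 6 + 8 = 14)
q = 8 (q = 2 + 6 = 8)
A(H, V) = 4 - 2*H (A(H, V) = -2*(-2 + H) = 4 - 2*H)
s(y) = -27 (s(y) = -3 + (4 - 2*14) = -3 + (4 - 28) = -3 - 24 = -27)
(s(-9) - 144)*145 = (-27 - 144)*145 = -171*145 = -24795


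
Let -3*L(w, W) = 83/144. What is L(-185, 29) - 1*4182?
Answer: -1806707/432 ≈ -4182.2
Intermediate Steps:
L(w, W) = -83/432 (L(w, W) = -83/(3*144) = -⅓*83/144 = -83/432)
L(-185, 29) - 1*4182 = -83/432 - 1*4182 = -83/432 - 4182 = -1806707/432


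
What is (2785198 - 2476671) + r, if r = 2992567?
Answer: 3301094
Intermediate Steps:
(2785198 - 2476671) + r = (2785198 - 2476671) + 2992567 = 308527 + 2992567 = 3301094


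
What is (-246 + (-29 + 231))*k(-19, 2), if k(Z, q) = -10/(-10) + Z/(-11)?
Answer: -120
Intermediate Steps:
k(Z, q) = 1 - Z/11 (k(Z, q) = -10*(-1/10) + Z*(-1/11) = 1 - Z/11)
(-246 + (-29 + 231))*k(-19, 2) = (-246 + (-29 + 231))*(1 - 1/11*(-19)) = (-246 + 202)*(1 + 19/11) = -44*30/11 = -120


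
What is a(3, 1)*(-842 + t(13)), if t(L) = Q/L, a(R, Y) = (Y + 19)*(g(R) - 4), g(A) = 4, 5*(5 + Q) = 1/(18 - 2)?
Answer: 0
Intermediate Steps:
Q = -399/80 (Q = -5 + 1/(5*(18 - 2)) = -5 + (1/5)/16 = -5 + (1/5)*(1/16) = -5 + 1/80 = -399/80 ≈ -4.9875)
a(R, Y) = 0 (a(R, Y) = (Y + 19)*(4 - 4) = (19 + Y)*0 = 0)
t(L) = -399/(80*L)
a(3, 1)*(-842 + t(13)) = 0*(-842 - 399/80/13) = 0*(-842 - 399/80*1/13) = 0*(-842 - 399/1040) = 0*(-876079/1040) = 0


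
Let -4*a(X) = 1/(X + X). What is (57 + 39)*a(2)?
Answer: -6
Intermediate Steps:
a(X) = -1/(8*X) (a(X) = -1/(4*(X + X)) = -1/(2*X)/4 = -1/(8*X))
(57 + 39)*a(2) = (57 + 39)*(-⅛/2) = 96*(-⅛*½) = 96*(-1/16) = -6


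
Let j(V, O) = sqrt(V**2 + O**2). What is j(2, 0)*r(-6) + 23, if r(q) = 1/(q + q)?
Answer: 137/6 ≈ 22.833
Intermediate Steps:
r(q) = 1/(2*q)
j(V, O) = sqrt(O**2 + V**2)
j(2, 0)*r(-6) + 23 = sqrt(0**2 + 2**2)*((1/2)/(-6)) + 23 = sqrt(0 + 4)*((1/2)*(-1/6)) + 23 = sqrt(4)*(-1/12) + 23 = 2*(-1/12) + 23 = -1/6 + 23 = 137/6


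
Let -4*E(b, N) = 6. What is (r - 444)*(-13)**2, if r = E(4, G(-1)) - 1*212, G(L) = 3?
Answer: -222235/2 ≈ -1.1112e+5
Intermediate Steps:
E(b, N) = -3/2 (E(b, N) = -1/4*6 = -3/2)
r = -427/2 (r = -3/2 - 1*212 = -3/2 - 212 = -427/2 ≈ -213.50)
(r - 444)*(-13)**2 = (-427/2 - 444)*(-13)**2 = -1315/2*169 = -222235/2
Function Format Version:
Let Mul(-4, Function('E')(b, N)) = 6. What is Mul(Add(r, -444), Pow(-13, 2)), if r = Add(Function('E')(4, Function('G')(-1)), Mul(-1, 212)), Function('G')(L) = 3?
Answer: Rational(-222235, 2) ≈ -1.1112e+5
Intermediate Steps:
Function('E')(b, N) = Rational(-3, 2) (Function('E')(b, N) = Mul(Rational(-1, 4), 6) = Rational(-3, 2))
r = Rational(-427, 2) (r = Add(Rational(-3, 2), Mul(-1, 212)) = Add(Rational(-3, 2), -212) = Rational(-427, 2) ≈ -213.50)
Mul(Add(r, -444), Pow(-13, 2)) = Mul(Add(Rational(-427, 2), -444), Pow(-13, 2)) = Mul(Rational(-1315, 2), 169) = Rational(-222235, 2)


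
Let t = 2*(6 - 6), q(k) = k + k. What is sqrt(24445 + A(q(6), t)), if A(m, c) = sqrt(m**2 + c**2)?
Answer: sqrt(24457) ≈ 156.39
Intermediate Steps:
q(k) = 2*k
t = 0 (t = 2*0 = 0)
A(m, c) = sqrt(c**2 + m**2)
sqrt(24445 + A(q(6), t)) = sqrt(24445 + sqrt(0**2 + (2*6)**2)) = sqrt(24445 + sqrt(0 + 12**2)) = sqrt(24445 + sqrt(0 + 144)) = sqrt(24445 + sqrt(144)) = sqrt(24445 + 12) = sqrt(24457)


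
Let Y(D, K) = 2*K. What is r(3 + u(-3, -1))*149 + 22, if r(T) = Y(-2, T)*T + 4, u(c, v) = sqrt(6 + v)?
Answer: 4790 + 1788*sqrt(5) ≈ 8788.1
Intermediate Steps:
r(T) = 4 + 2*T**2 (r(T) = (2*T)*T + 4 = 2*T**2 + 4 = 4 + 2*T**2)
r(3 + u(-3, -1))*149 + 22 = (4 + 2*(3 + sqrt(6 - 1))**2)*149 + 22 = (4 + 2*(3 + sqrt(5))**2)*149 + 22 = (596 + 298*(3 + sqrt(5))**2) + 22 = 618 + 298*(3 + sqrt(5))**2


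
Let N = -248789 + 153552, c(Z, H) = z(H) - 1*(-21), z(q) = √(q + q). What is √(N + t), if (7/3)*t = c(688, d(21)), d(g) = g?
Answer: √(-4666172 + 21*√42)/7 ≈ 308.59*I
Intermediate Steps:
z(q) = √2*√q (z(q) = √(2*q) = √2*√q)
c(Z, H) = 21 + √2*√H (c(Z, H) = √2*√H - 1*(-21) = √2*√H + 21 = 21 + √2*√H)
N = -95237
t = 9 + 3*√42/7 (t = 3*(21 + √2*√21)/7 = 3*(21 + √42)/7 = 9 + 3*√42/7 ≈ 11.777)
√(N + t) = √(-95237 + (9 + 3*√42/7)) = √(-95228 + 3*√42/7)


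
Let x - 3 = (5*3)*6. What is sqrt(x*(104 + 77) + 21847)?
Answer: 2*sqrt(9670) ≈ 196.67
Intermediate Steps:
x = 93 (x = 3 + (5*3)*6 = 3 + 15*6 = 3 + 90 = 93)
sqrt(x*(104 + 77) + 21847) = sqrt(93*(104 + 77) + 21847) = sqrt(93*181 + 21847) = sqrt(16833 + 21847) = sqrt(38680) = 2*sqrt(9670)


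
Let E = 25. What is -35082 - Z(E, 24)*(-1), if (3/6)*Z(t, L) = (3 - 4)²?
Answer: -35080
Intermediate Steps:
Z(t, L) = 2 (Z(t, L) = 2*(3 - 4)² = 2*(-1)² = 2*1 = 2)
-35082 - Z(E, 24)*(-1) = -35082 - 2*(-1) = -35082 - 1*(-2) = -35082 + 2 = -35080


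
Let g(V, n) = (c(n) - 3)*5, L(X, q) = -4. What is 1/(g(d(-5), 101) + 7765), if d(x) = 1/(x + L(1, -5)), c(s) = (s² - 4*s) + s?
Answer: 1/57240 ≈ 1.7470e-5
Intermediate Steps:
c(s) = s² - 3*s
d(x) = 1/(-4 + x) (d(x) = 1/(x - 4) = 1/(-4 + x))
g(V, n) = -15 + 5*n*(-3 + n) (g(V, n) = (n*(-3 + n) - 3)*5 = (-3 + n*(-3 + n))*5 = -15 + 5*n*(-3 + n))
1/(g(d(-5), 101) + 7765) = 1/((-15 + 5*101*(-3 + 101)) + 7765) = 1/((-15 + 5*101*98) + 7765) = 1/((-15 + 49490) + 7765) = 1/(49475 + 7765) = 1/57240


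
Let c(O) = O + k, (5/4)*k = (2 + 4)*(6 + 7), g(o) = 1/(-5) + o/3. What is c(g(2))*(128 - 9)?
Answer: 112217/15 ≈ 7481.1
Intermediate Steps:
g(o) = -⅕ + o/3 (g(o) = 1*(-⅕) + o*(⅓) = -⅕ + o/3)
k = 312/5 (k = 4*((2 + 4)*(6 + 7))/5 = 4*(6*13)/5 = (⅘)*78 = 312/5 ≈ 62.400)
c(O) = 312/5 + O (c(O) = O + 312/5 = 312/5 + O)
c(g(2))*(128 - 9) = (312/5 + (-⅕ + (⅓)*2))*(128 - 9) = (312/5 + (-⅕ + ⅔))*119 = (312/5 + 7/15)*119 = (943/15)*119 = 112217/15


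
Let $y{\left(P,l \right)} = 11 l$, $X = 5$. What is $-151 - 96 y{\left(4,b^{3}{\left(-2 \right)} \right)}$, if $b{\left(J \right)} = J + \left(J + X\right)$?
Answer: $-1207$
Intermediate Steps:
$b{\left(J \right)} = 5 + 2 J$ ($b{\left(J \right)} = J + \left(J + 5\right) = J + \left(5 + J\right) = 5 + 2 J$)
$-151 - 96 y{\left(4,b^{3}{\left(-2 \right)} \right)} = -151 - 96 \cdot 11 \left(5 + 2 \left(-2\right)\right)^{3} = -151 - 96 \cdot 11 \left(5 - 4\right)^{3} = -151 - 96 \cdot 11 \cdot 1^{3} = -151 - 96 \cdot 11 \cdot 1 = -151 - 1056 = -1207$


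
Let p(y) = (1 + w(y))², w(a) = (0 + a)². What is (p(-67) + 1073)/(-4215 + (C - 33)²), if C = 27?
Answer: -6720391/1393 ≈ -4824.4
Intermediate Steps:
w(a) = a²
p(y) = (1 + y²)²
(p(-67) + 1073)/(-4215 + (C - 33)²) = ((1 + (-67)²)² + 1073)/(-4215 + (27 - 33)²) = ((1 + 4489)² + 1073)/(-4215 + (-6)²) = (4490² + 1073)/(-4215 + 36) = (20160100 + 1073)/(-4179) = 20161173*(-1/4179) = -6720391/1393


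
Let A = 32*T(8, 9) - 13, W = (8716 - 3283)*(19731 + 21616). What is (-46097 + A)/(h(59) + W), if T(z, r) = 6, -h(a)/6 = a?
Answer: -15306/74879299 ≈ -0.00020441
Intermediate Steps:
h(a) = -6*a
W = 224638251 (W = 5433*41347 = 224638251)
A = 179 (A = 32*6 - 13 = 192 - 13 = 179)
(-46097 + A)/(h(59) + W) = (-46097 + 179)/(-6*59 + 224638251) = -45918/(-354 + 224638251) = -45918/224637897 = -45918*1/224637897 = -15306/74879299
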